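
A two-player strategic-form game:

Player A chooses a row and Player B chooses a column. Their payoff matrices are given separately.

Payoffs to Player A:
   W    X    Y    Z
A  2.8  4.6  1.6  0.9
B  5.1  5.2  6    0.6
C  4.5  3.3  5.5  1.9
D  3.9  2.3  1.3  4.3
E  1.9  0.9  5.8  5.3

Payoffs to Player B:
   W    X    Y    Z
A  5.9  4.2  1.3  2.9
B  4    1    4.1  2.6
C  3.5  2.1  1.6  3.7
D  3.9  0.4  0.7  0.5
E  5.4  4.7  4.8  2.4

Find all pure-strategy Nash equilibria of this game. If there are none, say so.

Player A against W: payoffs 2.8, 5.1, 4.5, 3.9, 1.9 → best response B.
Player A against X: payoffs 4.6, 5.2, 3.3, 2.3, 0.9 → best response B.
Player A against Y: payoffs 1.6, 6, 5.5, 1.3, 5.8 → best response B.
Player A against Z: payoffs 0.9, 0.6, 1.9, 4.3, 5.3 → best response E.
Player B against A: payoffs 5.9, 4.2, 1.3, 2.9 → best response W.
Player B against B: payoffs 4, 1, 4.1, 2.6 → best response Y.
Player B against C: payoffs 3.5, 2.1, 1.6, 3.7 → best response Z.
Player B against D: payoffs 3.9, 0.4, 0.7, 0.5 → best response W.
Player B against E: payoffs 5.4, 4.7, 4.8, 2.4 → best response W.
Mutual best responses: (B, Y).

(B, Y)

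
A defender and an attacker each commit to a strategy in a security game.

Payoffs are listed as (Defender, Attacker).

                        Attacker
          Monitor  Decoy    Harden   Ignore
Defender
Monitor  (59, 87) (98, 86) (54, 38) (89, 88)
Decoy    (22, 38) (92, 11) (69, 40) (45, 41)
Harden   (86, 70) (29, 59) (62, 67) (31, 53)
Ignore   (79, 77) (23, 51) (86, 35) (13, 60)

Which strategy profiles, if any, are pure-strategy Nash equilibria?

Pure-strategy Nash equilibria: (Monitor, Ignore), (Harden, Monitor)

Defender against Monitor: payoffs 59, 22, 86, 79 → best response Harden.
Defender against Decoy: payoffs 98, 92, 29, 23 → best response Monitor.
Defender against Harden: payoffs 54, 69, 62, 86 → best response Ignore.
Defender against Ignore: payoffs 89, 45, 31, 13 → best response Monitor.
Attacker against Monitor: payoffs 87, 86, 38, 88 → best response Ignore.
Attacker against Decoy: payoffs 38, 11, 40, 41 → best response Ignore.
Attacker against Harden: payoffs 70, 59, 67, 53 → best response Monitor.
Attacker against Ignore: payoffs 77, 51, 35, 60 → best response Monitor.
Mutual best responses: (Monitor, Ignore); (Harden, Monitor).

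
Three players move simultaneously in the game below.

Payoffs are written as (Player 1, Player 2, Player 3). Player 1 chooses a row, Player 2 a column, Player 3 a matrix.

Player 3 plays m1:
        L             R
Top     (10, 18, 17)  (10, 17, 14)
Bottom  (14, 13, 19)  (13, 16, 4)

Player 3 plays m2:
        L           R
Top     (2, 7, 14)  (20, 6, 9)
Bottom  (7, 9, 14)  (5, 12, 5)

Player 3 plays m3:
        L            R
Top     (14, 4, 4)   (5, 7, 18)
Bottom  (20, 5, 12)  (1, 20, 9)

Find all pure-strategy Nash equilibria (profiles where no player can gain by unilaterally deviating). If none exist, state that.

Pure NE: (Top, R, m3)

Check each profile: it is a Nash equilibrium iff no player can strictly gain by switching unilaterally.
(Top, L, m1): Player 1 can switch to Bottom (10 → 14). Not NE.
(Top, L, m2): Player 1 can switch to Bottom (2 → 7). Not NE.
(Top, L, m3): Player 1 can switch to Bottom (14 → 20). Not NE.
(Top, R, m1): Player 1 can switch to Bottom (10 → 13). Not NE.
(Top, R, m2): Player 2 can switch to L (6 → 7). Not NE.
(Top, R, m3): Player 1 gets 5, best alternative 1; Player 2 gets 7, best alternative 4; Player 3 gets 18, best alternative 14. No profitable deviation — NE.
(Bottom, L, m1): Player 2 can switch to R (13 → 16). Not NE.
(The remaining 5 profiles each have a profitable deviation by the same check.)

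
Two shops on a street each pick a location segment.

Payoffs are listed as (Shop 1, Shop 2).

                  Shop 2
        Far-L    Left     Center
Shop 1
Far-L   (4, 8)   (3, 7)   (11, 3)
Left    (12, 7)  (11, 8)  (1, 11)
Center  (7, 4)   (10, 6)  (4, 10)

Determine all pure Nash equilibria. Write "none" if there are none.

Check each profile: it is a Nash equilibrium iff no player can strictly gain by switching unilaterally.
(Far-L, Far-L): Shop 1 can switch to Left (4 → 12). Not NE.
(Far-L, Left): Shop 1 can switch to Left (3 → 11). Not NE.
(Far-L, Center): Shop 2 can switch to Far-L (3 → 8). Not NE.
(Left, Far-L): Shop 2 can switch to Left (7 → 8). Not NE.
(Left, Left): Shop 2 can switch to Center (8 → 11). Not NE.
(Left, Center): Shop 1 can switch to Far-L (1 → 11). Not NE.
(Center, Far-L): Shop 1 can switch to Left (7 → 12). Not NE.
(Center, Left): Shop 1 can switch to Left (10 → 11). Not NE.
(Center, Center): Shop 1 can switch to Far-L (4 → 11). Not NE.

none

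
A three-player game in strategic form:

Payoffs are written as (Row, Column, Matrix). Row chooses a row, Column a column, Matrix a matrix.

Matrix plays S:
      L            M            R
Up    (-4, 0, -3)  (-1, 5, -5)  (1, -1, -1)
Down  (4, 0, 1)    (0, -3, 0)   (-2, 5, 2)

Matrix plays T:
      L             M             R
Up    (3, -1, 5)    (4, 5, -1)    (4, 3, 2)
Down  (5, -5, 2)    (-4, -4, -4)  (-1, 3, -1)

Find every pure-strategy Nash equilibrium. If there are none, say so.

(Up, L, S): Row can switch to Down (-4 → 4). Not NE.
(Up, L, T): Row can switch to Down (3 → 5). Not NE.
(Up, M, S): Row can switch to Down (-1 → 0). Not NE.
(Up, M, T): Row gets 4, best alternative -4; Column gets 5, best alternative 3; Matrix gets -1, best alternative -5. No profitable deviation — NE.
(Up, R, S): Column can switch to L (-1 → 0). Not NE.
(Up, R, T): Column can switch to M (3 → 5). Not NE.
(Down, L, S): Column can switch to R (0 → 5). Not NE.
(Down, L, T): Column can switch to M (-5 → -4). Not NE.
(Down, M, S): Column can switch to L (-3 → 0). Not NE.
(Down, M, T): Row can switch to Up (-4 → 4). Not NE.
(Down, R, S): Row can switch to Up (-2 → 1). Not NE.
(The remaining 1 profile has a profitable deviation by the same check.)

(Up, M, T)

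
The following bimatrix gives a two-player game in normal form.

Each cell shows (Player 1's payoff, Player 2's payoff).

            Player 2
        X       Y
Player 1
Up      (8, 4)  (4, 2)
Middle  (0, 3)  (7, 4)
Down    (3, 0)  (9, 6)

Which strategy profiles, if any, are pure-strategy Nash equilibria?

Player 1 against X: payoffs 8, 0, 3 → best response Up.
Player 1 against Y: payoffs 4, 7, 9 → best response Down.
Player 2 against Up: payoffs 4, 2 → best response X.
Player 2 against Middle: payoffs 3, 4 → best response Y.
Player 2 against Down: payoffs 0, 6 → best response Y.
Mutual best responses: (Up, X); (Down, Y).

(Up, X) and (Down, Y)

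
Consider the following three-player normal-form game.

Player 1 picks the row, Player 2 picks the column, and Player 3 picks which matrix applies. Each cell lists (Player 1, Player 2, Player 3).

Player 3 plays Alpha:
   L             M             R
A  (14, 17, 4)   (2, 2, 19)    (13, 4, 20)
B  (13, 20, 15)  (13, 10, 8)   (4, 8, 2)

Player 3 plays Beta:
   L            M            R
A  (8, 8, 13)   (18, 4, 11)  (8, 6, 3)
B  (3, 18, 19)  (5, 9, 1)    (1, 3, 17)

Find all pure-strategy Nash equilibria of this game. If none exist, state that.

Check each profile: it is a Nash equilibrium iff no player can strictly gain by switching unilaterally.
(A, L, Alpha): Player 3 can switch to Beta (4 → 13). Not NE.
(A, L, Beta): Player 1 gets 8, best alternative 3; Player 2 gets 8, best alternative 6; Player 3 gets 13, best alternative 4. No profitable deviation — NE.
(A, M, Alpha): Player 1 can switch to B (2 → 13). Not NE.
(A, M, Beta): Player 2 can switch to L (4 → 8). Not NE.
(A, R, Alpha): Player 2 can switch to L (4 → 17). Not NE.
(A, R, Beta): Player 2 can switch to L (6 → 8). Not NE.
(B, L, Alpha): Player 1 can switch to A (13 → 14). Not NE.
(B, L, Beta): Player 1 can switch to A (3 → 8). Not NE.
(B, M, Alpha): Player 2 can switch to L (10 → 20). Not NE.
(B, M, Beta): Player 1 can switch to A (5 → 18). Not NE.
(B, R, Alpha): Player 1 can switch to A (4 → 13). Not NE.
(The remaining 1 profile has a profitable deviation by the same check.)

Pure NE: (A, L, Beta)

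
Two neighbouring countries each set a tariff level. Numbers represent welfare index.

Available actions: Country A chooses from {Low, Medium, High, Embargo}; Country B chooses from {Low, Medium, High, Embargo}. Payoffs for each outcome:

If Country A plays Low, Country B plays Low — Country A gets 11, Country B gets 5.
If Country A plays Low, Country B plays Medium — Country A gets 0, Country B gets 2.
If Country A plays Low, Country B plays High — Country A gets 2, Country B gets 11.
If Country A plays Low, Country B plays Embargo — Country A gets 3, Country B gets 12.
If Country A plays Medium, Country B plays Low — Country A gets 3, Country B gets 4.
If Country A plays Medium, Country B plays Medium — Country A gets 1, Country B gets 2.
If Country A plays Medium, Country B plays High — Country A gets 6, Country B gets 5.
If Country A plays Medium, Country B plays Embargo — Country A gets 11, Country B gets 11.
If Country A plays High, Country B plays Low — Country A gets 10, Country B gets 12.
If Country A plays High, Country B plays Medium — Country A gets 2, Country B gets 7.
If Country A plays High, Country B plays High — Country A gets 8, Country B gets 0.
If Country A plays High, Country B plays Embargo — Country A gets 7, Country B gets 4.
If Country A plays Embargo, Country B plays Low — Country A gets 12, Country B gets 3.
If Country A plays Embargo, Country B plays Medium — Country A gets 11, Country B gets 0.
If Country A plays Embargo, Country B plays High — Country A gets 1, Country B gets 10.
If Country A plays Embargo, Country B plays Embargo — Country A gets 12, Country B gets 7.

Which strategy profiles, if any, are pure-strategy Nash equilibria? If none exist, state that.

No pure-strategy Nash equilibrium.

(Low, Low): Country A can switch to Embargo (11 → 12). Not NE.
(Low, Medium): Country A can switch to Medium (0 → 1). Not NE.
(Low, High): Country A can switch to Medium (2 → 6). Not NE.
(Low, Embargo): Country A can switch to Medium (3 → 11). Not NE.
(Medium, Low): Country A can switch to Low (3 → 11). Not NE.
(Medium, Medium): Country A can switch to High (1 → 2). Not NE.
(The remaining 10 profiles each have a profitable deviation by the same check.)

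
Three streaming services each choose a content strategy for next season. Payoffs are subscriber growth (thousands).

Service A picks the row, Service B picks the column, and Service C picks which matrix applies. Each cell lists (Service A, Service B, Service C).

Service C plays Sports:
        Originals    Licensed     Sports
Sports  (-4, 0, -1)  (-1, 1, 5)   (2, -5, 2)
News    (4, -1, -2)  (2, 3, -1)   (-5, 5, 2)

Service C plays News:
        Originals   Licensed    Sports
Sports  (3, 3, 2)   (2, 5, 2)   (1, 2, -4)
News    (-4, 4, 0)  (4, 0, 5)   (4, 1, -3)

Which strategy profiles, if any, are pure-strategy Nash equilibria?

There is no pure-strategy Nash equilibrium.

(Sports, Originals, Sports): Service A can switch to News (-4 → 4). Not NE.
(Sports, Originals, News): Service B can switch to Licensed (3 → 5). Not NE.
(Sports, Licensed, Sports): Service A can switch to News (-1 → 2). Not NE.
(Sports, Licensed, News): Service A can switch to News (2 → 4). Not NE.
(Sports, Sports, Sports): Service B can switch to Originals (-5 → 0). Not NE.
(Sports, Sports, News): Service A can switch to News (1 → 4). Not NE.
(News, Originals, Sports): Service B can switch to Licensed (-1 → 3). Not NE.
(News, Originals, News): Service A can switch to Sports (-4 → 3). Not NE.
(News, Licensed, Sports): Service B can switch to Sports (3 → 5). Not NE.
(News, Licensed, News): Service B can switch to Originals (0 → 4). Not NE.
(News, Sports, Sports): Service A can switch to Sports (-5 → 2). Not NE.
(News, Sports, News): Service B can switch to Originals (1 → 4). Not NE.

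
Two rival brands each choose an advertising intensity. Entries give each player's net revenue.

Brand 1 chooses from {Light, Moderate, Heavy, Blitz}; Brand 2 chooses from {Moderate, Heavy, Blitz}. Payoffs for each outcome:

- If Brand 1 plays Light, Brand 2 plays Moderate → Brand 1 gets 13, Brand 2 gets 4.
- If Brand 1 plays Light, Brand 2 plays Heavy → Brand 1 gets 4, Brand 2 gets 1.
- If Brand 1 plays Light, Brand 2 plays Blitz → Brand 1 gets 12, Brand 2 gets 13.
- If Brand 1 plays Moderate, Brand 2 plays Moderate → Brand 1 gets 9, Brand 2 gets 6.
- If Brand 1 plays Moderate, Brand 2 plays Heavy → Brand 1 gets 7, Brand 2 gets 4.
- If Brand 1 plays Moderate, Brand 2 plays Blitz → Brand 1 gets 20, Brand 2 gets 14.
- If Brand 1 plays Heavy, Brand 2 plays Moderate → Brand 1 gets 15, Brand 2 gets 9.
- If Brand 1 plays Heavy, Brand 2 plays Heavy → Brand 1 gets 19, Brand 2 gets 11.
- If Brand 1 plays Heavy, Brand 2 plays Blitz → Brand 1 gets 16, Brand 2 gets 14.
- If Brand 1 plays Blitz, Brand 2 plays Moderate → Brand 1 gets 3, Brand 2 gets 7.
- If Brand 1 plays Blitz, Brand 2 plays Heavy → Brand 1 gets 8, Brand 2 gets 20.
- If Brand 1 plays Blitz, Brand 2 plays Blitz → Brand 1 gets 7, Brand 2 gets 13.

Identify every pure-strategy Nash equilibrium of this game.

(Moderate, Blitz)

Mark each player's best response to every combination of opponents' strategies; a profile where every player is best-responding is a pure Nash equilibrium.
Brand 1 against Moderate: payoffs 13, 9, 15, 3 → best response Heavy.
Brand 1 against Heavy: payoffs 4, 7, 19, 8 → best response Heavy.
Brand 1 against Blitz: payoffs 12, 20, 16, 7 → best response Moderate.
Brand 2 against Light: payoffs 4, 1, 13 → best response Blitz.
Brand 2 against Moderate: payoffs 6, 4, 14 → best response Blitz.
Brand 2 against Heavy: payoffs 9, 11, 14 → best response Blitz.
Brand 2 against Blitz: payoffs 7, 20, 13 → best response Heavy.
Mutual best responses: (Moderate, Blitz).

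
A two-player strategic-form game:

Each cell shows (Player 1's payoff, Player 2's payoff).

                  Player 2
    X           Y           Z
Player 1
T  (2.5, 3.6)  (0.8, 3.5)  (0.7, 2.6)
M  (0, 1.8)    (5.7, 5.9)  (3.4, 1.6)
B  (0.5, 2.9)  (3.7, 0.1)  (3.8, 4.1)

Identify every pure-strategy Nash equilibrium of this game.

The pure Nash equilibria are (T, X); (M, Y); (B, Z).

For each strategy profile, look for a profitable unilateral deviation.
(T, X): Player 1 gets 2.5, best alternative 0.5; Player 2 gets 3.6, best alternative 3.5. No profitable deviation — NE.
(T, Y): Player 1 can switch to M (0.8 → 5.7). Not NE.
(T, Z): Player 1 can switch to M (0.7 → 3.4). Not NE.
(M, X): Player 1 can switch to T (0 → 2.5). Not NE.
(M, Y): Player 1 gets 5.7, best alternative 3.7; Player 2 gets 5.9, best alternative 1.8. No profitable deviation — NE.
(M, Z): Player 1 can switch to B (3.4 → 3.8). Not NE.
(B, X): Player 1 can switch to T (0.5 → 2.5). Not NE.
(B, Y): Player 1 can switch to M (3.7 → 5.7). Not NE.
(B, Z): Player 1 gets 3.8, best alternative 3.4; Player 2 gets 4.1, best alternative 2.9. No profitable deviation — NE.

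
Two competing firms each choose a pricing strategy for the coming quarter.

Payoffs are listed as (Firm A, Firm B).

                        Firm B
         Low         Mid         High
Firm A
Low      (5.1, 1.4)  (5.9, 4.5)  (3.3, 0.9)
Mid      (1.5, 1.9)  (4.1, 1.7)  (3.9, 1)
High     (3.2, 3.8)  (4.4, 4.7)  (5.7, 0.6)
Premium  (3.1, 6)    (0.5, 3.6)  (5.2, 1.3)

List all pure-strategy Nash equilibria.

(Low, Low): Firm B can switch to Mid (1.4 → 4.5). Not NE.
(Low, Mid): Firm A gets 5.9, best alternative 4.4; Firm B gets 4.5, best alternative 1.4. No profitable deviation — NE.
(Low, High): Firm A can switch to Mid (3.3 → 3.9). Not NE.
(Mid, Low): Firm A can switch to Low (1.5 → 5.1). Not NE.
(Mid, Mid): Firm A can switch to Low (4.1 → 5.9). Not NE.
(Mid, High): Firm A can switch to High (3.9 → 5.7). Not NE.
(High, Low): Firm A can switch to Low (3.2 → 5.1). Not NE.
(High, Mid): Firm A can switch to Low (4.4 → 5.9). Not NE.
(High, High): Firm B can switch to Low (0.6 → 3.8). Not NE.
(The remaining 3 profiles each have a profitable deviation by the same check.)

The unique pure-strategy Nash equilibrium is (Low, Mid).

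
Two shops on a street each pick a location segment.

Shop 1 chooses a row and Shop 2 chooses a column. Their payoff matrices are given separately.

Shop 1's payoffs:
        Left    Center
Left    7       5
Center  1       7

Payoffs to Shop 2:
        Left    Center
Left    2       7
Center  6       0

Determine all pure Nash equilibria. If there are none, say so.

(Left, Left): Shop 2 can switch to Center (2 → 7). Not NE.
(Left, Center): Shop 1 can switch to Center (5 → 7). Not NE.
(Center, Left): Shop 1 can switch to Left (1 → 7). Not NE.
(Center, Center): Shop 2 can switch to Left (0 → 6). Not NE.

There is no pure-strategy Nash equilibrium.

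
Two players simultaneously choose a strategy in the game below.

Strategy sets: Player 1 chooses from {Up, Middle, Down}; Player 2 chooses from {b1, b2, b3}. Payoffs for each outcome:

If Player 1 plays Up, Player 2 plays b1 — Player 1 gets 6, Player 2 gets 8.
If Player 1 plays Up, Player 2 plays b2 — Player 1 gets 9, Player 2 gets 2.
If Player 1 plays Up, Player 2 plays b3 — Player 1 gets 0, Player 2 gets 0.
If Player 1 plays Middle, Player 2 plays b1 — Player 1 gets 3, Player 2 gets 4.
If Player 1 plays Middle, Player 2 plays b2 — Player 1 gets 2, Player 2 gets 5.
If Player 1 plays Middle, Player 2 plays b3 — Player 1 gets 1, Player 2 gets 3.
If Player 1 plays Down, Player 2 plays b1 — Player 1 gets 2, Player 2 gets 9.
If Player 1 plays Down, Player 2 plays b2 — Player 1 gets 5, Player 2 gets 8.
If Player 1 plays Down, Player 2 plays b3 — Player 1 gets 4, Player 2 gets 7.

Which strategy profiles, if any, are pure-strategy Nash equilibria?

(Up, b1)

(Up, b1): Player 1 gets 6, best alternative 3; Player 2 gets 8, best alternative 2. No profitable deviation — NE.
(Up, b2): Player 2 can switch to b1 (2 → 8). Not NE.
(Up, b3): Player 1 can switch to Middle (0 → 1). Not NE.
(Middle, b1): Player 1 can switch to Up (3 → 6). Not NE.
(Middle, b2): Player 1 can switch to Up (2 → 9). Not NE.
(Middle, b3): Player 1 can switch to Down (1 → 4). Not NE.
(Down, b1): Player 1 can switch to Up (2 → 6). Not NE.
(Down, b2): Player 1 can switch to Up (5 → 9). Not NE.
(Down, b3): Player 2 can switch to b1 (7 → 9). Not NE.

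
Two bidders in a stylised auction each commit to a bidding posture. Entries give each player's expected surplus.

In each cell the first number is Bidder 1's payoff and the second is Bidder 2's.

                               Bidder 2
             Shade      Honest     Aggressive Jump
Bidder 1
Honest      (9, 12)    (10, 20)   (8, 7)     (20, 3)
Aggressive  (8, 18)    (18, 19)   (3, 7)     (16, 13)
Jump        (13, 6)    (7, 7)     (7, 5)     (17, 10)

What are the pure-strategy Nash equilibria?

(Honest, Shade): Bidder 1 can switch to Jump (9 → 13). Not NE.
(Honest, Honest): Bidder 1 can switch to Aggressive (10 → 18). Not NE.
(Honest, Aggressive): Bidder 2 can switch to Shade (7 → 12). Not NE.
(Honest, Jump): Bidder 2 can switch to Shade (3 → 12). Not NE.
(Aggressive, Shade): Bidder 1 can switch to Honest (8 → 9). Not NE.
(Aggressive, Honest): Bidder 1 gets 18, best alternative 10; Bidder 2 gets 19, best alternative 18. No profitable deviation — NE.
(Aggressive, Aggressive): Bidder 1 can switch to Honest (3 → 8). Not NE.
(Aggressive, Jump): Bidder 1 can switch to Honest (16 → 20). Not NE.
(Jump, Shade): Bidder 2 can switch to Honest (6 → 7). Not NE.
(Jump, Honest): Bidder 1 can switch to Honest (7 → 10). Not NE.
(Jump, Aggressive): Bidder 1 can switch to Honest (7 → 8). Not NE.
(The remaining 1 profile has a profitable deviation by the same check.)

Pure NE: (Aggressive, Honest)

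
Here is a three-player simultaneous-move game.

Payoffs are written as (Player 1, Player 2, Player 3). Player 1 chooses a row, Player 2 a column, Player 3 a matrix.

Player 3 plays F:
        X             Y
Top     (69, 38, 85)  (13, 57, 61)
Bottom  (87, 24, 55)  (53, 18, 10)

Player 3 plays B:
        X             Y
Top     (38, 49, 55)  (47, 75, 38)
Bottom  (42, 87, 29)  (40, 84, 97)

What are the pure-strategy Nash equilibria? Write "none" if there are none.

For each strategy profile, look for a profitable unilateral deviation.
(Top, X, F): Player 1 can switch to Bottom (69 → 87). Not NE.
(Top, X, B): Player 1 can switch to Bottom (38 → 42). Not NE.
(Top, Y, F): Player 1 can switch to Bottom (13 → 53). Not NE.
(Top, Y, B): Player 3 can switch to F (38 → 61). Not NE.
(Bottom, X, F): Player 1 gets 87, best alternative 69; Player 2 gets 24, best alternative 18; Player 3 gets 55, best alternative 29. No profitable deviation — NE.
(Bottom, X, B): Player 3 can switch to F (29 → 55). Not NE.
(Bottom, Y, F): Player 2 can switch to X (18 → 24). Not NE.
(Bottom, Y, B): Player 1 can switch to Top (40 → 47). Not NE.

The unique pure-strategy Nash equilibrium is (Bottom, X, F).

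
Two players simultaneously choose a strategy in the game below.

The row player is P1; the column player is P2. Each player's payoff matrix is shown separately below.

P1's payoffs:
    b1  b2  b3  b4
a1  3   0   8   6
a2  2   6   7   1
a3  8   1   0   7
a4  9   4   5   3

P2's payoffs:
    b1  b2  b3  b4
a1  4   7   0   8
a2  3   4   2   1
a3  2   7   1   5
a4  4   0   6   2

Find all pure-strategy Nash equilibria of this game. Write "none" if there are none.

(a1, b1): P1 can switch to a3 (3 → 8). Not NE.
(a1, b2): P1 can switch to a2 (0 → 6). Not NE.
(a1, b3): P2 can switch to b1 (0 → 4). Not NE.
(a1, b4): P1 can switch to a3 (6 → 7). Not NE.
(a2, b1): P1 can switch to a1 (2 → 3). Not NE.
(a2, b2): P1 gets 6, best alternative 4; P2 gets 4, best alternative 3. No profitable deviation — NE.
(a2, b3): P1 can switch to a1 (7 → 8). Not NE.
(The remaining 9 profiles each have a profitable deviation by the same check.)

The unique pure-strategy Nash equilibrium is (a2, b2).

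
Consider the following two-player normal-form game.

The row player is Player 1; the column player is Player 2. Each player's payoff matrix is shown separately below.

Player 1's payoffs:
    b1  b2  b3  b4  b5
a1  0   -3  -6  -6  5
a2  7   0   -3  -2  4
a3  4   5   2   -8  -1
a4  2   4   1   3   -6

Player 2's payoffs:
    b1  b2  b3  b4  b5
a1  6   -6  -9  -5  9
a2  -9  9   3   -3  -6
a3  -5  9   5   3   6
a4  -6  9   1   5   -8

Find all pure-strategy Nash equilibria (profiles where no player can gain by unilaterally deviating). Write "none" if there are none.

For each strategy profile, look for a profitable unilateral deviation.
(a1, b1): Player 1 can switch to a2 (0 → 7). Not NE.
(a1, b2): Player 1 can switch to a2 (-3 → 0). Not NE.
(a1, b3): Player 1 can switch to a2 (-6 → -3). Not NE.
(a1, b4): Player 1 can switch to a2 (-6 → -2). Not NE.
(a1, b5): Player 1 gets 5, best alternative 4; Player 2 gets 9, best alternative 6. No profitable deviation — NE.
(a2, b1): Player 2 can switch to b2 (-9 → 9). Not NE.
(a2, b2): Player 1 can switch to a3 (0 → 5). Not NE.
(a2, b3): Player 1 can switch to a3 (-3 → 2). Not NE.
(a2, b4): Player 1 can switch to a4 (-2 → 3). Not NE.
(a3, b2): Player 1 gets 5, best alternative 4; Player 2 gets 9, best alternative 6. No profitable deviation — NE.
(The remaining 10 profiles each have a profitable deviation by the same check.)

The pure Nash equilibria are (a1, b5); (a3, b2).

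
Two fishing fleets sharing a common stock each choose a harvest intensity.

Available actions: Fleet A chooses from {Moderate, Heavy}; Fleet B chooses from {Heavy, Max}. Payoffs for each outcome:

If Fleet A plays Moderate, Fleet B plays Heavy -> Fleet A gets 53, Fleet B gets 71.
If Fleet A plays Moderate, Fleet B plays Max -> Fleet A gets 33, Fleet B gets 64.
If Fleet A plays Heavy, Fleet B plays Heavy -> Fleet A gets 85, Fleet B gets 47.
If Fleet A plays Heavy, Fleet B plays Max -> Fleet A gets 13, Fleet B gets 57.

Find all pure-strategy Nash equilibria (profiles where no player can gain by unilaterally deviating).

Mark each player's best response to every combination of opponents' strategies; a profile where every player is best-responding is a pure Nash equilibrium.
Fleet A against Heavy: payoffs 53, 85 → best response Heavy.
Fleet A against Max: payoffs 33, 13 → best response Moderate.
Fleet B against Moderate: payoffs 71, 64 → best response Heavy.
Fleet B against Heavy: payoffs 47, 57 → best response Max.
No profile is a mutual best response for all players.

none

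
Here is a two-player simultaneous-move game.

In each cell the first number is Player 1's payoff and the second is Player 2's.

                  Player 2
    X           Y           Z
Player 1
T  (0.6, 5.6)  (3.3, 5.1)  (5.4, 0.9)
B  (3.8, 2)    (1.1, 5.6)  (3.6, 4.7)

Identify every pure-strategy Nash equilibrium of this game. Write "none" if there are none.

For each strategy profile, look for a profitable unilateral deviation.
(T, X): Player 1 can switch to B (0.6 → 3.8). Not NE.
(T, Y): Player 2 can switch to X (5.1 → 5.6). Not NE.
(T, Z): Player 2 can switch to X (0.9 → 5.6). Not NE.
(B, X): Player 2 can switch to Y (2 → 5.6). Not NE.
(B, Y): Player 1 can switch to T (1.1 → 3.3). Not NE.
(B, Z): Player 1 can switch to T (3.6 → 5.4). Not NE.

This game has no pure Nash equilibrium.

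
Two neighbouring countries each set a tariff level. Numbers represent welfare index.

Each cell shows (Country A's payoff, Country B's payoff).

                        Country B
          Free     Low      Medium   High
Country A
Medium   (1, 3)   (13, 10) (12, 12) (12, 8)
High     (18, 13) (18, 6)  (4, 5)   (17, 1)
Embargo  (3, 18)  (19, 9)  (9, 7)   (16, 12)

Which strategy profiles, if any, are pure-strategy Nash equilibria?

The pure Nash equilibria are (Medium, Medium), (High, Free).

Country A against Free: payoffs 1, 18, 3 → best response High.
Country A against Low: payoffs 13, 18, 19 → best response Embargo.
Country A against Medium: payoffs 12, 4, 9 → best response Medium.
Country A against High: payoffs 12, 17, 16 → best response High.
Country B against Medium: payoffs 3, 10, 12, 8 → best response Medium.
Country B against High: payoffs 13, 6, 5, 1 → best response Free.
Country B against Embargo: payoffs 18, 9, 7, 12 → best response Free.
Mutual best responses: (Medium, Medium); (High, Free).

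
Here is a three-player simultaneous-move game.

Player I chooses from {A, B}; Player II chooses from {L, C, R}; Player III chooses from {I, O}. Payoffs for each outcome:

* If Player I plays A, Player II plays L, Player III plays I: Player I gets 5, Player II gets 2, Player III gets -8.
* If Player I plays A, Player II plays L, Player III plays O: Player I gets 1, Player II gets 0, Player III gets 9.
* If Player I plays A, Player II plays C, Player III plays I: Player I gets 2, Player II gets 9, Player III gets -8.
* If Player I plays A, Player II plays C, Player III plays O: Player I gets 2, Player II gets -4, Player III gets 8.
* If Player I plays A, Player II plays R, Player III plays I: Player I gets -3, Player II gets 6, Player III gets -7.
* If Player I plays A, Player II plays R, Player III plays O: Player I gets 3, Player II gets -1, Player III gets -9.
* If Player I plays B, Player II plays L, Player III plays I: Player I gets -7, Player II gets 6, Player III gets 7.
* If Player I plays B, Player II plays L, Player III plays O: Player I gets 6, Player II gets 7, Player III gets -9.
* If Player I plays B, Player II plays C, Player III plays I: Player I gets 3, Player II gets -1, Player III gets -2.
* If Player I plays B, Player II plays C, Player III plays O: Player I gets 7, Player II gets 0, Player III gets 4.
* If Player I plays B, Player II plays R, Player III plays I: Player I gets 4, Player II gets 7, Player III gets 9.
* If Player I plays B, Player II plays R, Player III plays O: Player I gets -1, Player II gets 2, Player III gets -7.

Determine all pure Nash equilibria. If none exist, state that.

The unique pure-strategy Nash equilibrium is (B, R, I).

Player I against (L, I): payoffs 5, -7 → best response A.
Player I against (L, O): payoffs 1, 6 → best response B.
Player I against (C, I): payoffs 2, 3 → best response B.
Player I against (C, O): payoffs 2, 7 → best response B.
Player I against (R, I): payoffs -3, 4 → best response B.
Player I against (R, O): payoffs 3, -1 → best response A.
Player II against (A, I): payoffs 2, 9, 6 → best response C.
Player II against (A, O): payoffs 0, -4, -1 → best response L.
Player II against (B, I): payoffs 6, -1, 7 → best response R.
Player II against (B, O): payoffs 7, 0, 2 → best response L.
Player III against (A, L): payoffs -8, 9 → best response O.
Player III against (A, C): payoffs -8, 8 → best response O.
Player III against (A, R): payoffs -7, -9 → best response I.
Player III against (B, L): payoffs 7, -9 → best response I.
Player III against (B, C): payoffs -2, 4 → best response O.
Player III against (B, R): payoffs 9, -7 → best response I.
Mutual best responses: (B, R, I).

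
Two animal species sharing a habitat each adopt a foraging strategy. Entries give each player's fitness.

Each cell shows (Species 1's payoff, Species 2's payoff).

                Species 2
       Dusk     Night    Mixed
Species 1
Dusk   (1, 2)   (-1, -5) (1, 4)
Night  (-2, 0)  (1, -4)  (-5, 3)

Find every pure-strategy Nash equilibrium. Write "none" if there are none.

(Dusk, Dusk): Species 2 can switch to Mixed (2 → 4). Not NE.
(Dusk, Night): Species 1 can switch to Night (-1 → 1). Not NE.
(Dusk, Mixed): Species 1 gets 1, best alternative -5; Species 2 gets 4, best alternative 2. No profitable deviation — NE.
(Night, Dusk): Species 1 can switch to Dusk (-2 → 1). Not NE.
(Night, Night): Species 2 can switch to Dusk (-4 → 0). Not NE.
(Night, Mixed): Species 1 can switch to Dusk (-5 → 1). Not NE.

(Dusk, Mixed)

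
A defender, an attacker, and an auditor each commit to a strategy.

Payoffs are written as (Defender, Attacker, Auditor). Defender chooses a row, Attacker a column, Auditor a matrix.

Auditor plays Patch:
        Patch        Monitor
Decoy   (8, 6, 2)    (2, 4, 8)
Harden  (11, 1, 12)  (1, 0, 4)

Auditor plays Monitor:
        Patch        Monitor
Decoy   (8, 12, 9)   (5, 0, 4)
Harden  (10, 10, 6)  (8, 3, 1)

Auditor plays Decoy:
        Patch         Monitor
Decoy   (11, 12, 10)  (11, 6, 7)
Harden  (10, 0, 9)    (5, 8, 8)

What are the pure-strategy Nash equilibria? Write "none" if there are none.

Pure-strategy Nash equilibria: (Decoy, Patch, Decoy) and (Harden, Patch, Patch)

(Decoy, Patch, Patch): Defender can switch to Harden (8 → 11). Not NE.
(Decoy, Patch, Monitor): Defender can switch to Harden (8 → 10). Not NE.
(Decoy, Patch, Decoy): Defender gets 11, best alternative 10; Attacker gets 12, best alternative 6; Auditor gets 10, best alternative 9. No profitable deviation — NE.
(Decoy, Monitor, Patch): Attacker can switch to Patch (4 → 6). Not NE.
(Decoy, Monitor, Monitor): Defender can switch to Harden (5 → 8). Not NE.
(Decoy, Monitor, Decoy): Attacker can switch to Patch (6 → 12). Not NE.
(Harden, Patch, Patch): Defender gets 11, best alternative 8; Attacker gets 1, best alternative 0; Auditor gets 12, best alternative 9. No profitable deviation — NE.
(Harden, Patch, Monitor): Auditor can switch to Patch (6 → 12). Not NE.
(Harden, Patch, Decoy): Defender can switch to Decoy (10 → 11). Not NE.
(Harden, Monitor, Patch): Defender can switch to Decoy (1 → 2). Not NE.
(The remaining 2 profiles each have a profitable deviation by the same check.)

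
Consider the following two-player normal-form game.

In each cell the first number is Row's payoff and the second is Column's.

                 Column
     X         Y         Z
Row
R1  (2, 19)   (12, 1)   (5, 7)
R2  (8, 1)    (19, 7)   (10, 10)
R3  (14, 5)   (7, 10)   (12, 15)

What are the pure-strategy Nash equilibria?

Row against X: payoffs 2, 8, 14 → best response R3.
Row against Y: payoffs 12, 19, 7 → best response R2.
Row against Z: payoffs 5, 10, 12 → best response R3.
Column against R1: payoffs 19, 1, 7 → best response X.
Column against R2: payoffs 1, 7, 10 → best response Z.
Column against R3: payoffs 5, 10, 15 → best response Z.
Mutual best responses: (R3, Z).

(R3, Z)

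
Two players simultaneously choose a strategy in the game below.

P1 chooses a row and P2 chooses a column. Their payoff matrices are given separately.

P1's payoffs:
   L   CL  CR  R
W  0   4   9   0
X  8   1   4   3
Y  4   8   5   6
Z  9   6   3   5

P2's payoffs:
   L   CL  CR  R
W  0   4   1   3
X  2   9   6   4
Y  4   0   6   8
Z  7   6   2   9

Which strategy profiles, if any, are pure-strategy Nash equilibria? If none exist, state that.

Pure NE: (Y, R)

P1 against L: payoffs 0, 8, 4, 9 → best response Z.
P1 against CL: payoffs 4, 1, 8, 6 → best response Y.
P1 against CR: payoffs 9, 4, 5, 3 → best response W.
P1 against R: payoffs 0, 3, 6, 5 → best response Y.
P2 against W: payoffs 0, 4, 1, 3 → best response CL.
P2 against X: payoffs 2, 9, 6, 4 → best response CL.
P2 against Y: payoffs 4, 0, 6, 8 → best response R.
P2 against Z: payoffs 7, 6, 2, 9 → best response R.
Mutual best responses: (Y, R).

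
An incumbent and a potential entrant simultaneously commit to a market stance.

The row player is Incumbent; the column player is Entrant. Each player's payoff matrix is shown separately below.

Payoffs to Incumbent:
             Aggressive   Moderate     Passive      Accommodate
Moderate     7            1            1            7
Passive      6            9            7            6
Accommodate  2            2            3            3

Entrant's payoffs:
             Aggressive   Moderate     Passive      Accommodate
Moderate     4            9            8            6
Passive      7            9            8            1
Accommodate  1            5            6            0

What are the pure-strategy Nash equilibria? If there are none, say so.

The unique pure-strategy Nash equilibrium is (Passive, Moderate).

(Moderate, Aggressive): Entrant can switch to Moderate (4 → 9). Not NE.
(Moderate, Moderate): Incumbent can switch to Passive (1 → 9). Not NE.
(Moderate, Passive): Incumbent can switch to Passive (1 → 7). Not NE.
(Moderate, Accommodate): Entrant can switch to Moderate (6 → 9). Not NE.
(Passive, Aggressive): Incumbent can switch to Moderate (6 → 7). Not NE.
(Passive, Moderate): Incumbent gets 9, best alternative 2; Entrant gets 9, best alternative 8. No profitable deviation — NE.
(Passive, Passive): Entrant can switch to Moderate (8 → 9). Not NE.
(Passive, Accommodate): Incumbent can switch to Moderate (6 → 7). Not NE.
(Accommodate, Aggressive): Incumbent can switch to Moderate (2 → 7). Not NE.
(Accommodate, Moderate): Incumbent can switch to Passive (2 → 9). Not NE.
(Accommodate, Passive): Incumbent can switch to Passive (3 → 7). Not NE.
(Accommodate, Accommodate): Incumbent can switch to Moderate (3 → 7). Not NE.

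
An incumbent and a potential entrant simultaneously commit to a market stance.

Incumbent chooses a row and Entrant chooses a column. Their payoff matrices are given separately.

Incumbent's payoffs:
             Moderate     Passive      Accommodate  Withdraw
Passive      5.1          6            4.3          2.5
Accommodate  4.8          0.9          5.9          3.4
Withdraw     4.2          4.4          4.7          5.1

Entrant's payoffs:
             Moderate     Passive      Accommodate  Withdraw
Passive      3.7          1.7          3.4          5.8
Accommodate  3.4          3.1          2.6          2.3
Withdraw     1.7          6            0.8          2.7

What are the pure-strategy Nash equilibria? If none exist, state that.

For each strategy profile, look for a profitable unilateral deviation.
(Passive, Moderate): Entrant can switch to Withdraw (3.7 → 5.8). Not NE.
(Passive, Passive): Entrant can switch to Moderate (1.7 → 3.7). Not NE.
(Passive, Accommodate): Incumbent can switch to Accommodate (4.3 → 5.9). Not NE.
(Passive, Withdraw): Incumbent can switch to Accommodate (2.5 → 3.4). Not NE.
(Accommodate, Moderate): Incumbent can switch to Passive (4.8 → 5.1). Not NE.
(Accommodate, Passive): Incumbent can switch to Passive (0.9 → 6). Not NE.
(Accommodate, Accommodate): Entrant can switch to Moderate (2.6 → 3.4). Not NE.
(Accommodate, Withdraw): Incumbent can switch to Withdraw (3.4 → 5.1). Not NE.
(The remaining 4 profiles each have a profitable deviation by the same check.)

No pure-strategy Nash equilibrium.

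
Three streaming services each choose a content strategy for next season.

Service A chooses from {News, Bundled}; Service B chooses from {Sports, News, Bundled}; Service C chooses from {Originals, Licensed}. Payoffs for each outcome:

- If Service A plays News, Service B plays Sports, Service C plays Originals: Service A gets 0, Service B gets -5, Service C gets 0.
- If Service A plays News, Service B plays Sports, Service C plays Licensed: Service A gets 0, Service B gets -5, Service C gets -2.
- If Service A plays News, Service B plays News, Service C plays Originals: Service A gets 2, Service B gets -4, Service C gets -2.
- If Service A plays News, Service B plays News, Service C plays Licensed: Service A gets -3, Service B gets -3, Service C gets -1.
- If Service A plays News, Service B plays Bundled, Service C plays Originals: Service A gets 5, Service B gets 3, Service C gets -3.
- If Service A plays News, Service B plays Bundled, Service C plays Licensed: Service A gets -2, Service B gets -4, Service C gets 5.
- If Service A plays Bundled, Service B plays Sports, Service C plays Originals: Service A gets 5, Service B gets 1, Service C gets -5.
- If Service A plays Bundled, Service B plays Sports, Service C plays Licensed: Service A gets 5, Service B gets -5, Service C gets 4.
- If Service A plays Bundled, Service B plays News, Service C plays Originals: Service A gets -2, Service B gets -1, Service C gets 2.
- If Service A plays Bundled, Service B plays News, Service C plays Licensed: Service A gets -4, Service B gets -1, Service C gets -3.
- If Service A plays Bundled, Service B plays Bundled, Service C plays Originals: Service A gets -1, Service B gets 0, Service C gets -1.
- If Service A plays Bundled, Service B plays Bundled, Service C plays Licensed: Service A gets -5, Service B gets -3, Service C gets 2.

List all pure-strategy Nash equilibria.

Service A against (Sports, Originals): payoffs 0, 5 → best response Bundled.
Service A against (Sports, Licensed): payoffs 0, 5 → best response Bundled.
Service A against (News, Originals): payoffs 2, -2 → best response News.
Service A against (News, Licensed): payoffs -3, -4 → best response News.
Service A against (Bundled, Originals): payoffs 5, -1 → best response News.
Service A against (Bundled, Licensed): payoffs -2, -5 → best response News.
Service B against (News, Originals): payoffs -5, -4, 3 → best response Bundled.
Service B against (News, Licensed): payoffs -5, -3, -4 → best response News.
Service B against (Bundled, Originals): payoffs 1, -1, 0 → best response Sports.
Service B against (Bundled, Licensed): payoffs -5, -1, -3 → best response News.
Service C against (News, Sports): payoffs 0, -2 → best response Originals.
Service C against (News, News): payoffs -2, -1 → best response Licensed.
Service C against (News, Bundled): payoffs -3, 5 → best response Licensed.
Service C against (Bundled, Sports): payoffs -5, 4 → best response Licensed.
Service C against (Bundled, News): payoffs 2, -3 → best response Originals.
Service C against (Bundled, Bundled): payoffs -1, 2 → best response Licensed.
Mutual best responses: (News, News, Licensed).

Pure NE: (News, News, Licensed)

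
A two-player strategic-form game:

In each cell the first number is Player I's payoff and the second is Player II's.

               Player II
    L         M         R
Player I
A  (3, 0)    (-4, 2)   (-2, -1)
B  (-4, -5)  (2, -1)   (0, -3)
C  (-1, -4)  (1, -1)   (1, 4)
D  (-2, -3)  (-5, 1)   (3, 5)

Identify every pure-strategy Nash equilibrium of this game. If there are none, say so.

Player I against L: payoffs 3, -4, -1, -2 → best response A.
Player I against M: payoffs -4, 2, 1, -5 → best response B.
Player I against R: payoffs -2, 0, 1, 3 → best response D.
Player II against A: payoffs 0, 2, -1 → best response M.
Player II against B: payoffs -5, -1, -3 → best response M.
Player II against C: payoffs -4, -1, 4 → best response R.
Player II against D: payoffs -3, 1, 5 → best response R.
Mutual best responses: (B, M); (D, R).

The pure Nash equilibria are (B, M); (D, R).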